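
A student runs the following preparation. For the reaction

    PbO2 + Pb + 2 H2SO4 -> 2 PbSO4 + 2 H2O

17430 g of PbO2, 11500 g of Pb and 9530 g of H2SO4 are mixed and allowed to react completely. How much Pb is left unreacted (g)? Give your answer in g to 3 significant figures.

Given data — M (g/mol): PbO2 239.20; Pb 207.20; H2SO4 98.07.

1430 g

n(PbO2) = 17430 / 239.20 = 72.87 mol
n(Pb) = 11500 / 207.20 = 55.50 mol
n(H2SO4) = 9530 / 98.07 = 97.18 mol
n/ν → PbO2: 72.87, Pb: 55.50, H2SO4: 48.59; H2SO4 is limiting.
Pb consumed = (1/2) × 97.18 = 48.59 mol
Pb remaining = 55.50 − 48.59 = 6.910 mol
mass = 6.910 × 207.20 = 1432 g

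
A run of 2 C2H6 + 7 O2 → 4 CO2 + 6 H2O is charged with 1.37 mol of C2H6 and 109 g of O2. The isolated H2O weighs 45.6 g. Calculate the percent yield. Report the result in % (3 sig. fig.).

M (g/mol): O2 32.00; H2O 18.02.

86.7 %

n(C2H6) = 1.370 mol
n(O2) = 109.0 / 32.00 = 3.406 mol
n/ν for C2H6 = 1.370/2 = 0.6850
n/ν for O2 = 3.406/7 = 0.4866
Smallest n/ν is O2 → limiting reagent.
theoretical n(H2O) = (6/7) × 3.406 = 2.919 mol → 52.60 g
% yield = 45.6 / 52.60 × 100 = 86.69 %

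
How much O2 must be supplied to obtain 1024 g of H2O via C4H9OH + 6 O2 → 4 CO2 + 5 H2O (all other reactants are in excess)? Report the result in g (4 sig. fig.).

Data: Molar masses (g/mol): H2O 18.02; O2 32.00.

2182 g

n(H2O) = 1024 / 18.02 = 56.83 mol
n(O2) = (6/5) × 56.83 = 68.20 mol
mass = 68.20 × 32.00 = 2182 g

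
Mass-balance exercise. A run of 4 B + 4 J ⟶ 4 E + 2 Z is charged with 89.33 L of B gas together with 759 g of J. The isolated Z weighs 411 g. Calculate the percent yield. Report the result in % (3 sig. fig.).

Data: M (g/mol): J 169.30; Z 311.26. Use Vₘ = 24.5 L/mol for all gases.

72.4 %

n(B) = 89.33 / 24.5 = 3.646 mol
n(J) = 759.0 / 169.30 = 4.483 mol
n/ν for B = 3.646/4 = 0.9115
n/ν for J = 4.483/4 = 1.121
Smallest n/ν is B → limiting reagent.
theoretical n(Z) = (2/4) × 3.646 = 1.823 mol → 567.4 g
% yield = 411 / 567.4 × 100 = 72.44 %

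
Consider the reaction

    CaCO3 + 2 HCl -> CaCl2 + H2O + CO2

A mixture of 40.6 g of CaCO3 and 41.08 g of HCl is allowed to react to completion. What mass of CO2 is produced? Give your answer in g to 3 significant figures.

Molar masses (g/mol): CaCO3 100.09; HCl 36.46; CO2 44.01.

n(CaCO3) = 40.60 / 100.09 = 0.4056 mol
n(HCl) = 41.08 / 36.46 = 1.127 mol
n/ν for CaCO3 = 0.4056/1 = 0.4056
n/ν for HCl = 1.127/2 = 0.5635
Smallest n/ν is CaCO3 → limiting reagent.
n(CO2) = (1/1) × 0.4056 = 0.4056 mol
mass = 0.4056 × 44.01 = 17.85 g

17.9 g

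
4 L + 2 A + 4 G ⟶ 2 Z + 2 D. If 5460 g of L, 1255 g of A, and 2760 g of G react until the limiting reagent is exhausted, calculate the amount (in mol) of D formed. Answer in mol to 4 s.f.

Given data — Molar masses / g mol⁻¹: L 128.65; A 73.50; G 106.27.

12.99 mol

n(L) = 5460 / 128.65 = 42.44 mol
n(A) = 1255 / 73.50 = 17.07 mol
n(G) = 2760 / 106.27 = 25.97 mol
n/ν → L: 10.61, A: 8.535, G: 6.493; G is limiting.
n(D) = (2/4) × 25.97 = 12.99 mol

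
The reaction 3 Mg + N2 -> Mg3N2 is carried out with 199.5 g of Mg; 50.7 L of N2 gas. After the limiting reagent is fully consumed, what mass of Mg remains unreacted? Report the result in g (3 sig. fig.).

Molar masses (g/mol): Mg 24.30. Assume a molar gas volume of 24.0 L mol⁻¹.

n(Mg) = 199.5 / 24.30 = 8.210 mol
n(N2) = 50.70 / 24.0 = 2.113 mol
n/ν → Mg: 2.737, N2: 2.113; N2 is limiting.
Mg consumed = (3/1) × 2.113 = 6.339 mol
Mg remaining = 8.210 − 6.339 = 1.871 mol
mass = 1.871 × 24.30 = 45.47 g

45.5 g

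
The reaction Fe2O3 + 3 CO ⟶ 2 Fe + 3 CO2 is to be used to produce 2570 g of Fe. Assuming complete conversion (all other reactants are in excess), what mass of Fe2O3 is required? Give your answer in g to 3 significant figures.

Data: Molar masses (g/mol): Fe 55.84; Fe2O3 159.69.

3670 g

n(Fe) = 2570 / 55.84 = 46.02 mol
n(Fe2O3) = (1/2) × 46.02 = 23.01 mol
mass = 23.01 × 159.69 = 3674 g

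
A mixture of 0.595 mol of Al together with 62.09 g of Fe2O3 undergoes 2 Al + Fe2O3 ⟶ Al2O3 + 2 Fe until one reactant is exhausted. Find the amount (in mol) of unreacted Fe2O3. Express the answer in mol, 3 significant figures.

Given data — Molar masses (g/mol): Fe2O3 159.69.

0.0913 mol

n(Al) = 0.5950 mol
n(Fe2O3) = 62.09 / 159.69 = 0.3888 mol
n/ν for Al = 0.5950/2 = 0.2975
n/ν for Fe2O3 = 0.3888/1 = 0.3888
Smallest n/ν is Al → limiting reagent.
Fe2O3 consumed = (1/2) × 0.5950 = 0.2975 mol
Fe2O3 remaining = 0.3888 − 0.2975 = 0.09130 mol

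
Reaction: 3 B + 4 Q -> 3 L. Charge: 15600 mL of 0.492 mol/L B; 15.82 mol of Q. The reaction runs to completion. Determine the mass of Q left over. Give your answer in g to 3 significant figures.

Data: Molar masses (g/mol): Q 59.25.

n(B) = 0.492 × 15600/1000 = 7.675 mol
n(Q) = 15.82 mol
n/ν for B = 7.675/3 = 2.558
n/ν for Q = 15.82/4 = 3.955
Smallest n/ν is B → limiting reagent.
Q consumed = (4/3) × 7.675 = 10.23 mol
Q remaining = 15.82 − 10.23 = 5.590 mol
mass = 5.590 × 59.25 = 331.2 g

331 g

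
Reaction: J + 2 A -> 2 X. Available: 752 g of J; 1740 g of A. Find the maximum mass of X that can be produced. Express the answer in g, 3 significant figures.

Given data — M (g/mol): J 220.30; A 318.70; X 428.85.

n(J) = 752.0 / 220.30 = 3.414 mol
n(A) = 1740 / 318.70 = 5.460 mol
n/ν for J = 3.414/1 = 3.414
n/ν for A = 5.460/2 = 2.730
Smallest n/ν is A → limiting reagent.
n(X) = (2/2) × 5.460 = 5.460 mol
mass = 5.460 × 428.85 = 2342 g

2340 g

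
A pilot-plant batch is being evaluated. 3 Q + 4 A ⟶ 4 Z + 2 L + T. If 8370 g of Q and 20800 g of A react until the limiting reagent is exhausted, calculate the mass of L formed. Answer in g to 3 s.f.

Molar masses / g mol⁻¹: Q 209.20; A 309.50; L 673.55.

18000 g

n(Q) = 8370 / 209.20 = 40.01 mol
n(A) = 20800 / 309.50 = 67.21 mol
n/ν for Q = 40.01/3 = 13.34
n/ν for A = 67.21/4 = 16.80
Smallest n/ν is Q → limiting reagent.
n(L) = (2/3) × 40.01 = 26.67 mol
mass = 26.67 × 673.55 = 17960 g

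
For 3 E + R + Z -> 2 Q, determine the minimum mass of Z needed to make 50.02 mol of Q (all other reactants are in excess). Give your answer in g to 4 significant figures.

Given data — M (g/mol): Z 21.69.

n(Q) = 50.02 mol
n(Z) = (1/2) × 50.02 = 25.01 mol
mass = 25.01 × 21.69 = 542.5 g

542.5 g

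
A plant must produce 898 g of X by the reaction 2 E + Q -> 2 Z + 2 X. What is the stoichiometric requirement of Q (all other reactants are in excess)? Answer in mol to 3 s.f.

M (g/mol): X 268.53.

1.67 mol

n(X) = 898 / 268.53 = 3.344 mol
n(Q) = (1/2) × 3.344 = 1.672 mol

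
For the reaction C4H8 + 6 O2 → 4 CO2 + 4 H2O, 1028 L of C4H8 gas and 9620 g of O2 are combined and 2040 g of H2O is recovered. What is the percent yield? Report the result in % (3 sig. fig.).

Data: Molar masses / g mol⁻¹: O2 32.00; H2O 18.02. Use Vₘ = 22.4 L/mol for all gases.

61.7 %

n(C4H8) = 1028 / 22.4 = 45.89 mol
n(O2) = 9620 / 32.00 = 300.6 mol
n/ν for C4H8 = 45.89/1 = 45.89
n/ν for O2 = 300.6/6 = 50.10
Smallest n/ν is C4H8 → limiting reagent.
theoretical n(H2O) = (4/1) × 45.89 = 183.6 mol → 3308 g
% yield = 2040 / 3308 × 100 = 61.67 %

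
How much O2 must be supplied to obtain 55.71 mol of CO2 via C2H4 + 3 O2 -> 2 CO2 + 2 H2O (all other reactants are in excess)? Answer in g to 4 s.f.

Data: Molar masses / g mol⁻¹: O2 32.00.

2674 g

n(CO2) = 55.71 mol
n(O2) = (3/2) × 55.71 = 83.57 mol
mass = 83.57 × 32.00 = 2674 g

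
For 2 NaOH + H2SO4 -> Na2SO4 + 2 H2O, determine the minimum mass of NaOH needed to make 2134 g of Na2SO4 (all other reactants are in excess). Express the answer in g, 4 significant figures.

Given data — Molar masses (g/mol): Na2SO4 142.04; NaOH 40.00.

1202 g

n(Na2SO4) = 2134 / 142.04 = 15.02 mol
n(NaOH) = (2/1) × 15.02 = 30.04 mol
mass = 30.04 × 40.00 = 1202 g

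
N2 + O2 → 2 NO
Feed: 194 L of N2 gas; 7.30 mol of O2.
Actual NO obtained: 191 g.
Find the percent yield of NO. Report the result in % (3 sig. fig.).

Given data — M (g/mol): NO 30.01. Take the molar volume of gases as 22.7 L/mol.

43.6 %

n(N2) = 194.0 / 22.7 = 8.546 mol
n(O2) = 7.300 mol
n/ν for N2 = 8.546/1 = 8.546
n/ν for O2 = 7.300/1 = 7.300
Smallest n/ν is O2 → limiting reagent.
theoretical n(NO) = (2/1) × 7.300 = 14.60 mol → 438.1 g
% yield = 191 / 438.1 × 100 = 43.60 %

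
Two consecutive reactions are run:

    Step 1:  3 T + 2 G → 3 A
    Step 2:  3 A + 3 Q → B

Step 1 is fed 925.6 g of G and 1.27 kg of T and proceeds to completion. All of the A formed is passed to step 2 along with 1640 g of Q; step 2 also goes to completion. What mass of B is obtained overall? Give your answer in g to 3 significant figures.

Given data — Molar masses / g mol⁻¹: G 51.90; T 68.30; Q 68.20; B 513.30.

3180 g

Step 1:
n(G) = 925.6 / 51.90 = 17.83 mol
n(T) = 1.270×1000 / 68.30 = 18.59 mol
n/ν for G = 17.83/2 = 8.915
n/ν for T = 18.59/3 = 6.197
Smallest n/ν is T → limiting reagent.
n(A) produced = (3/3) × 18.59 = 18.59 mol
Step 2:
n(A) available = 18.59 mol
n(Q) = 1640 / 68.20 = 24.05 mol
n/ν for A = 18.59/3 = 6.197
n/ν for Q = 24.05/3 = 8.017
Smallest n/ν is A → limiting reagent.
n(B) = (1/3) × 18.59 = 6.197 mol
mass = 6.197 × 513.30 = 3181 g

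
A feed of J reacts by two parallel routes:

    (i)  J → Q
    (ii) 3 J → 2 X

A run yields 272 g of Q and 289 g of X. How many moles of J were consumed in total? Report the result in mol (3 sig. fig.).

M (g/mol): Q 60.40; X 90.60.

n(Q) = 272 / 60.40 = 4.503 mol
n(X) = 289 / 90.60 = 3.190 mol
n(J) via (i) = (1/1)×4.503 = 4.503 mol
n(J) via (ii) = (3/2)×3.190 = 4.785 mol
total n(J) = 4.503 + 4.785 = 9.288 mol

9.29 mol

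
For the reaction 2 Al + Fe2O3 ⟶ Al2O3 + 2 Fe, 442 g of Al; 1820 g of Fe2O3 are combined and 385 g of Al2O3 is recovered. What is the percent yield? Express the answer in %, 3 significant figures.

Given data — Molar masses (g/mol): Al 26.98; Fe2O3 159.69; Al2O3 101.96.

n(Al) = 442.0 / 26.98 = 16.38 mol
n(Fe2O3) = 1820 / 159.69 = 11.40 mol
n/ν for Al = 16.38/2 = 8.190
n/ν for Fe2O3 = 11.40/1 = 11.40
Smallest n/ν is Al → limiting reagent.
theoretical n(Al2O3) = (1/2) × 16.38 = 8.190 mol → 835.1 g
% yield = 385 / 835.1 × 100 = 46.10 %

46.1 %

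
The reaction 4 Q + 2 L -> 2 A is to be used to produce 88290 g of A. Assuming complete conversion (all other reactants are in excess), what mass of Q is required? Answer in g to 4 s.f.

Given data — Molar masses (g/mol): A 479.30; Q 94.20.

n(A) = 88290 / 479.30 = 184.2 mol
n(Q) = (4/2) × 184.2 = 368.4 mol
mass = 368.4 × 94.20 = 34700 g

34700 g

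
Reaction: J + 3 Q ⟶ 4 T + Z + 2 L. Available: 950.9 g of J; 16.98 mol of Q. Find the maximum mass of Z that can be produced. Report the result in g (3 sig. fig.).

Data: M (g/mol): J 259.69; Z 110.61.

405 g

n(J) = 950.9 / 259.69 = 3.662 mol
n(Q) = 16.98 mol
n/ν for J = 3.662/1 = 3.662
n/ν for Q = 16.98/3 = 5.660
Smallest n/ν is J → limiting reagent.
n(Z) = (1/1) × 3.662 = 3.662 mol
mass = 3.662 × 110.61 = 405.1 g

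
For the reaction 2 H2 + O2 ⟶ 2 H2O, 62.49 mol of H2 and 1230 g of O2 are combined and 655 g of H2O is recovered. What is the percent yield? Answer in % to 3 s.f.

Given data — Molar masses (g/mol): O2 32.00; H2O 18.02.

58.2 %

n(H2) = 62.49 mol
n(O2) = 1230 / 32.00 = 38.44 mol
n/ν → H2: 31.25, O2: 38.44; H2 is limiting.
theoretical n(H2O) = (2/2) × 62.49 = 62.49 mol → 1126 g
% yield = 655 / 1126 × 100 = 58.17 %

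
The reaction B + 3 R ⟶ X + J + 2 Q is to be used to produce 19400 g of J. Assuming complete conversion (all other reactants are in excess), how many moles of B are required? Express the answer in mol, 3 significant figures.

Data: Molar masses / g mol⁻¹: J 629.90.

30.8 mol

n(J) = 19400 / 629.90 = 30.80 mol
n(B) = (1/1) × 30.80 = 30.80 mol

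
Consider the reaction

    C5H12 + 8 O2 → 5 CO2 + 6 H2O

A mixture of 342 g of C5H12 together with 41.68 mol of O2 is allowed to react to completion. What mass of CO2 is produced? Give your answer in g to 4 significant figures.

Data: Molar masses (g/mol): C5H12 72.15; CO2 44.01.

n(C5H12) = 342.0 / 72.15 = 4.740 mol
n(O2) = 41.68 mol
n/ν for C5H12 = 4.740/1 = 4.740
n/ν for O2 = 41.68/8 = 5.210
Smallest n/ν is C5H12 → limiting reagent.
n(CO2) = (5/1) × 4.740 = 23.70 mol
mass = 23.70 × 44.01 = 1043 g

1043 g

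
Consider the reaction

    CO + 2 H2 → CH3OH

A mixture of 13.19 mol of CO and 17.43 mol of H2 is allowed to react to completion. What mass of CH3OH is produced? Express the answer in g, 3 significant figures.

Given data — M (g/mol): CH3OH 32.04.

279 g

n(CO) = 13.19 mol
n(H2) = 17.43 mol
n/ν for CO = 13.19/1 = 13.19
n/ν for H2 = 17.43/2 = 8.715
Smallest n/ν is H2 → limiting reagent.
n(CH3OH) = (1/2) × 17.43 = 8.715 mol
mass = 8.715 × 32.04 = 279.2 g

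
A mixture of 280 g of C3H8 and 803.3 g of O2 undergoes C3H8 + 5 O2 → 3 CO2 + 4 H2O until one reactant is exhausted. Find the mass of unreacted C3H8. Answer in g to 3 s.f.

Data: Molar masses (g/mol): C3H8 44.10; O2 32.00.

58.6 g

n(C3H8) = 280.0 / 44.10 = 6.349 mol
n(O2) = 803.3 / 32.00 = 25.10 mol
n/ν → C3H8: 6.349, O2: 5.020; O2 is limiting.
C3H8 consumed = (1/5) × 25.10 = 5.020 mol
C3H8 remaining = 6.349 − 5.020 = 1.329 mol
mass = 1.329 × 44.10 = 58.61 g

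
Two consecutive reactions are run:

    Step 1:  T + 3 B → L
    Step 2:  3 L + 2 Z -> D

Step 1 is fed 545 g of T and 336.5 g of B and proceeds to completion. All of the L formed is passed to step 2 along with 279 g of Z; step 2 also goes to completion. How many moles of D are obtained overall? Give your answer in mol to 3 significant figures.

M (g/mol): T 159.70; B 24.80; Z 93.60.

1.14 mol

Step 1:
n(T) = 545.0 / 159.70 = 3.413 mol
n(B) = 336.5 / 24.80 = 13.57 mol
n/ν for T = 3.413/1 = 3.413
n/ν for B = 13.57/3 = 4.523
Smallest n/ν is T → limiting reagent.
n(L) produced = (1/1) × 3.413 = 3.413 mol
Step 2:
n(L) available = 3.413 mol
n(Z) = 279.0 / 93.60 = 2.981 mol
n/ν for L = 3.413/3 = 1.138
n/ν for Z = 2.981/2 = 1.491
Smallest n/ν is L → limiting reagent.
n(D) = (1/3) × 3.413 = 1.138 mol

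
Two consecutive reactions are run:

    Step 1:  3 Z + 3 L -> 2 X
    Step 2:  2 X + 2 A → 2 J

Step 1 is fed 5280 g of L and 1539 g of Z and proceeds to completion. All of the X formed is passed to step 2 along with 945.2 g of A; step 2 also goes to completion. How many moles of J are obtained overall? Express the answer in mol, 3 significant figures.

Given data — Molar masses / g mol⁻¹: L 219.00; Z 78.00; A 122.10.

Step 1:
n(L) = 5280 / 219.00 = 24.11 mol
n(Z) = 1539 / 78.00 = 19.73 mol
n/ν for L = 24.11/3 = 8.037
n/ν for Z = 19.73/3 = 6.577
Smallest n/ν is Z → limiting reagent.
n(X) produced = (2/3) × 19.73 = 13.15 mol
Step 2:
n(X) available = 13.15 mol
n(A) = 945.2 / 122.10 = 7.741 mol
n/ν for X = 13.15/2 = 6.575
n/ν for A = 7.741/2 = 3.871
Smallest n/ν is A → limiting reagent.
n(J) = (2/2) × 7.741 = 7.741 mol

7.74 mol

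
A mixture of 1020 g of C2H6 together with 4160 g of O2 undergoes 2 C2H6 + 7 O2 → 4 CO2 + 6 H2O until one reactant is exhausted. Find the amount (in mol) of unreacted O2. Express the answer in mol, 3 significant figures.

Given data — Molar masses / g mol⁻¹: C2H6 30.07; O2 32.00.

11.3 mol

n(C2H6) = 1020 / 30.07 = 33.92 mol
n(O2) = 4160 / 32.00 = 130.0 mol
n/ν for C2H6 = 33.92/2 = 16.96
n/ν for O2 = 130.0/7 = 18.57
Smallest n/ν is C2H6 → limiting reagent.
O2 consumed = (7/2) × 33.92 = 118.7 mol
O2 remaining = 130.0 − 118.7 = 11.30 mol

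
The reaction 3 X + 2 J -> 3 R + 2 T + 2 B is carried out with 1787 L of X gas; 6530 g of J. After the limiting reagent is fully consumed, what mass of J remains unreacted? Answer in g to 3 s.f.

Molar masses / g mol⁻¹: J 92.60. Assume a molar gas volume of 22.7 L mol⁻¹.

n(X) = 1787 / 22.7 = 78.72 mol
n(J) = 6530 / 92.60 = 70.52 mol
n/ν → X: 26.24, J: 35.26; X is limiting.
J consumed = (2/3) × 78.72 = 52.48 mol
J remaining = 70.52 − 52.48 = 18.04 mol
mass = 18.04 × 92.60 = 1671 g

1670 g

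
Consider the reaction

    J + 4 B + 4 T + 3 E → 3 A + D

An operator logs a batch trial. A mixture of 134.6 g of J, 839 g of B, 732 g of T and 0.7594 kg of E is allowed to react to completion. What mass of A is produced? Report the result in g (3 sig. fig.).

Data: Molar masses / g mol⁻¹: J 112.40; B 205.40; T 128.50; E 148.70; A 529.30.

1620 g

n(J) = 134.6 / 112.40 = 1.198 mol
n(B) = 839.0 / 205.40 = 4.085 mol
n(T) = 732.0 / 128.50 = 5.696 mol
n(E) = 0.7594×1000 / 148.70 = 5.107 mol
n/ν for J = 1.198/1 = 1.198
n/ν for B = 4.085/4 = 1.021
n/ν for T = 5.696/4 = 1.424
n/ν for E = 5.107/3 = 1.702
Smallest n/ν is B → limiting reagent.
n(A) = (3/4) × 4.085 = 3.064 mol
mass = 3.064 × 529.30 = 1622 g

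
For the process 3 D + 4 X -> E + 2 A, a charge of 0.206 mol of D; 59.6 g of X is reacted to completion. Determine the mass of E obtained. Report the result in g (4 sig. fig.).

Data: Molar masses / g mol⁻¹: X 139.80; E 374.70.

25.73 g

n(D) = 0.2060 mol
n(X) = 59.60 / 139.80 = 0.4263 mol
n/ν for D = 0.2060/3 = 0.06867
n/ν for X = 0.4263/4 = 0.1066
Smallest n/ν is D → limiting reagent.
n(E) = (1/3) × 0.2060 = 0.06867 mol
mass = 0.06867 × 374.70 = 25.73 g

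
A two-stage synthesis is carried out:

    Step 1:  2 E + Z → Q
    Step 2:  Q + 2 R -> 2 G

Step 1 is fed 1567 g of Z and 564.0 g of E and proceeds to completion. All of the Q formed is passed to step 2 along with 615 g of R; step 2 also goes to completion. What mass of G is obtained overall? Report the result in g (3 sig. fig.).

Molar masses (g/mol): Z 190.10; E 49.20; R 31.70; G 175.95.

2020 g

Step 1:
n(Z) = 1567 / 190.10 = 8.243 mol
n(E) = 564.0 / 49.20 = 11.46 mol
n/ν for Z = 8.243/1 = 8.243
n/ν for E = 11.46/2 = 5.730
Smallest n/ν is E → limiting reagent.
n(Q) produced = (1/2) × 11.46 = 5.730 mol
Step 2:
n(Q) available = 5.730 mol
n(R) = 615.0 / 31.70 = 19.40 mol
n/ν for Q = 5.730/1 = 5.730
n/ν for R = 19.40/2 = 9.700
Smallest n/ν is Q → limiting reagent.
n(G) = (2/1) × 5.730 = 11.46 mol
mass = 11.46 × 175.95 = 2016 g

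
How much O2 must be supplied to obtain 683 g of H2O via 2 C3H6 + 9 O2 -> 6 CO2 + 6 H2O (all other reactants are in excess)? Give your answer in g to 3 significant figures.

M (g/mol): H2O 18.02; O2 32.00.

1820 g

n(H2O) = 683 / 18.02 = 37.90 mol
n(O2) = (9/6) × 37.90 = 56.85 mol
mass = 56.85 × 32.00 = 1819 g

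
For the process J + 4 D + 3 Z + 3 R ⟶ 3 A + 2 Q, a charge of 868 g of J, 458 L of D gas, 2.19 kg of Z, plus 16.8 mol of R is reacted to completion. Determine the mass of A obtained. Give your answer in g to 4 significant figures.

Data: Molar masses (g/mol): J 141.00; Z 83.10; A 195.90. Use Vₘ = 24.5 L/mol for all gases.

n(J) = 868.0 / 141.00 = 6.156 mol
n(D) = 458.0 / 24.5 = 18.69 mol
n(Z) = 2.190×1000 / 83.10 = 26.35 mol
n(R) = 16.80 mol
n/ν for J = 6.156/1 = 6.156
n/ν for D = 18.69/4 = 4.673
n/ν for Z = 26.35/3 = 8.783
n/ν for R = 16.80/3 = 5.600
Smallest n/ν is D → limiting reagent.
n(A) = (3/4) × 18.69 = 14.02 mol
mass = 14.02 × 195.90 = 2747 g

2747 g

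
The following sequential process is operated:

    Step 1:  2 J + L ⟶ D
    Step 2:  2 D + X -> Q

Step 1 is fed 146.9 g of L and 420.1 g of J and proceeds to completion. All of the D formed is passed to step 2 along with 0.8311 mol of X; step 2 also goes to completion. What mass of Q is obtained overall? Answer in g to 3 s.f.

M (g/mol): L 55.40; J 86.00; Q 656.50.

Step 1:
n(L) = 146.9 / 55.40 = 2.652 mol
n(J) = 420.1 / 86.00 = 4.885 mol
n/ν → L: 2.652, J: 2.443; J is limiting.
n(D) produced = (1/2) × 4.885 = 2.443 mol
Step 2:
n(D) available = 2.443 mol
n(X) = 0.8311 mol
n/ν → D: 1.222, X: 0.8311; X is limiting.
n(Q) = (1/1) × 0.8311 = 0.8311 mol
mass = 0.8311 × 656.50 = 545.6 g

546 g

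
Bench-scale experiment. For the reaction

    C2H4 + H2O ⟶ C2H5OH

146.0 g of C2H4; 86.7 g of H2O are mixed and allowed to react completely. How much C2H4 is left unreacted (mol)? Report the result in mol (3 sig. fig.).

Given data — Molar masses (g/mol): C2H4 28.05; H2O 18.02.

n(C2H4) = 146.0 / 28.05 = 5.205 mol
n(H2O) = 86.70 / 18.02 = 4.811 mol
n/ν → C2H4: 5.205, H2O: 4.811; H2O is limiting.
C2H4 consumed = (1/1) × 4.811 = 4.811 mol
C2H4 remaining = 5.205 − 4.811 = 0.3940 mol

0.394 mol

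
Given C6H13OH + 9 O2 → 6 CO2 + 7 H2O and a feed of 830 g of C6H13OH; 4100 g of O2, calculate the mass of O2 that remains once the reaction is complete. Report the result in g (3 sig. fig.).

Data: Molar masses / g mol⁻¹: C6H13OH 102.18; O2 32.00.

n(C6H13OH) = 830.0 / 102.18 = 8.123 mol
n(O2) = 4100 / 32.00 = 128.1 mol
n/ν → C6H13OH: 8.123, O2: 14.23; C6H13OH is limiting.
O2 consumed = (9/1) × 8.123 = 73.11 mol
O2 remaining = 128.1 − 73.11 = 54.99 mol
mass = 54.99 × 32.00 = 1760 g

1760 g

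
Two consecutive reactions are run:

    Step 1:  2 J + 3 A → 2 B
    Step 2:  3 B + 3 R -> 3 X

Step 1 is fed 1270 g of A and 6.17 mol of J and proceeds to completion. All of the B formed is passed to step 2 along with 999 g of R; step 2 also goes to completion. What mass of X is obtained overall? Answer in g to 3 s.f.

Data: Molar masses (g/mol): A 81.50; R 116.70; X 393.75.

2430 g

Step 1:
n(A) = 1270 / 81.50 = 15.58 mol
n(J) = 6.170 mol
n/ν → A: 5.193, J: 3.085; J is limiting.
n(B) produced = (2/2) × 6.170 = 6.170 mol
Step 2:
n(B) available = 6.170 mol
n(R) = 999.0 / 116.70 = 8.560 mol
n/ν → B: 2.057, R: 2.853; B is limiting.
n(X) = (3/3) × 6.170 = 6.170 mol
mass = 6.170 × 393.75 = 2429 g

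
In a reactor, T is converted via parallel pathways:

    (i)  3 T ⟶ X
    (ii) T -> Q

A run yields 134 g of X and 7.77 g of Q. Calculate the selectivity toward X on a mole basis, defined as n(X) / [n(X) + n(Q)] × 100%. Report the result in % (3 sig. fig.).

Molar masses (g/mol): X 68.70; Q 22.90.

85.2 %

n(X) = 134 / 68.70 = 1.951 mol
n(Q) = 7.77 / 22.90 = 0.3393 mol
selectivity = 1.951/(1.951+0.3393) × 100 = 85.19 %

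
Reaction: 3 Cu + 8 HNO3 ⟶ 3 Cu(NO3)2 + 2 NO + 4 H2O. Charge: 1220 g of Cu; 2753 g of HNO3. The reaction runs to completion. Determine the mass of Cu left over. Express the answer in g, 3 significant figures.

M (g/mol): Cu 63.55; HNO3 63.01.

179 g

n(Cu) = 1220 / 63.55 = 19.20 mol
n(HNO3) = 2753 / 63.01 = 43.69 mol
n/ν for Cu = 19.20/3 = 6.400
n/ν for HNO3 = 43.69/8 = 5.461
Smallest n/ν is HNO3 → limiting reagent.
Cu consumed = (3/8) × 43.69 = 16.38 mol
Cu remaining = 19.20 − 16.38 = 2.820 mol
mass = 2.820 × 63.55 = 179.2 g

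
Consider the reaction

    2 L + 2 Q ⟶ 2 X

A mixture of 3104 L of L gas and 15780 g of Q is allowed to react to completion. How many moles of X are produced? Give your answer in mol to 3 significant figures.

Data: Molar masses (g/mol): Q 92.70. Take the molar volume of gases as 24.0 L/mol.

129 mol

n(L) = 3104 / 24.0 = 129.3 mol
n(Q) = 15780 / 92.70 = 170.2 mol
n/ν for L = 129.3/2 = 64.65
n/ν for Q = 170.2/2 = 85.10
Smallest n/ν is L → limiting reagent.
n(X) = (2/2) × 129.3 = 129.3 mol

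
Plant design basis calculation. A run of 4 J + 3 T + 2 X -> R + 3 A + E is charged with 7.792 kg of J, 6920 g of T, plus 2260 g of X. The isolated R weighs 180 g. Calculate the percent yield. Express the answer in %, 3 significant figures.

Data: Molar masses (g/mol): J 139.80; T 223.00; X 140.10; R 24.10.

n(J) = 7.792×1000 / 139.80 = 55.74 mol
n(T) = 6920 / 223.00 = 31.03 mol
n(X) = 2260 / 140.10 = 16.13 mol
n/ν for J = 55.74/4 = 13.94
n/ν for T = 31.03/3 = 10.34
n/ν for X = 16.13/2 = 8.065
Smallest n/ν is X → limiting reagent.
theoretical n(R) = (1/2) × 16.13 = 8.065 mol → 194.4 g
% yield = 180 / 194.4 × 100 = 92.59 %

92.6 %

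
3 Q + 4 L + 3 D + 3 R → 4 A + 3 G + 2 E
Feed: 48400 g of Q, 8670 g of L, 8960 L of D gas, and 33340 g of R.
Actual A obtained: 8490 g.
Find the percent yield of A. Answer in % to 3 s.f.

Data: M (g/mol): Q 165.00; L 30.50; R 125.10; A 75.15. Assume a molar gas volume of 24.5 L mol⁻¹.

n(Q) = 48400 / 165.00 = 293.3 mol
n(L) = 8670 / 30.50 = 284.3 mol
n(D) = 8960 / 24.5 = 365.7 mol
n(R) = 33340 / 125.10 = 266.5 mol
n/ν for Q = 293.3/3 = 97.77
n/ν for L = 284.3/4 = 71.08
n/ν for D = 365.7/3 = 121.9
n/ν for R = 266.5/3 = 88.83
Smallest n/ν is L → limiting reagent.
theoretical n(A) = (4/4) × 284.3 = 284.3 mol → 21370 g
% yield = 8490 / 21370 × 100 = 39.73 %

39.7 %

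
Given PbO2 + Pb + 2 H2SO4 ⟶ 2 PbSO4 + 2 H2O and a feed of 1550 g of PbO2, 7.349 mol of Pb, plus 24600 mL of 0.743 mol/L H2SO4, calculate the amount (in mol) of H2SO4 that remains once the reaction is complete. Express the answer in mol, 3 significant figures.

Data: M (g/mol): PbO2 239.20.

5.32 mol

n(PbO2) = 1550 / 239.20 = 6.480 mol
n(Pb) = 7.349 mol
n(H2SO4) = 0.743 × 24600/1000 = 18.28 mol
n/ν → PbO2: 6.480, Pb: 7.349, H2SO4: 9.140; PbO2 is limiting.
H2SO4 consumed = (2/1) × 6.480 = 12.96 mol
H2SO4 remaining = 18.28 − 12.96 = 5.320 mol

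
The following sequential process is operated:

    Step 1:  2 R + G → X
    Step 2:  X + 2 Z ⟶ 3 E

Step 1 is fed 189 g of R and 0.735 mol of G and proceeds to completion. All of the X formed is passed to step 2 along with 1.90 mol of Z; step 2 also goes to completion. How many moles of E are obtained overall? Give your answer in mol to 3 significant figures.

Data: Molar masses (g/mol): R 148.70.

Step 1:
n(R) = 189.0 / 148.70 = 1.271 mol
n(G) = 0.7350 mol
n/ν → R: 0.6355, G: 0.7350; R is limiting.
n(X) produced = (1/2) × 1.271 = 0.6355 mol
Step 2:
n(X) available = 0.6355 mol
n(Z) = 1.900 mol
n/ν → X: 0.6355, Z: 0.9500; X is limiting.
n(E) = (3/1) × 0.6355 = 1.907 mol

1.91 mol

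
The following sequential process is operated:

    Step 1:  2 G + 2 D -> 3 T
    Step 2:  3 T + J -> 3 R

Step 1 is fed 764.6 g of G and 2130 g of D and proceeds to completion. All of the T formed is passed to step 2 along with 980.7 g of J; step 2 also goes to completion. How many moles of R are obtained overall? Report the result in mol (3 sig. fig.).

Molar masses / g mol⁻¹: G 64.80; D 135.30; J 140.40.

Step 1:
n(G) = 764.6 / 64.80 = 11.80 mol
n(D) = 2130 / 135.30 = 15.74 mol
n/ν for G = 11.80/2 = 5.900
n/ν for D = 15.74/2 = 7.870
Smallest n/ν is G → limiting reagent.
n(T) produced = (3/2) × 11.80 = 17.70 mol
Step 2:
n(T) available = 17.70 mol
n(J) = 980.7 / 140.40 = 6.985 mol
n/ν for T = 17.70/3 = 5.900
n/ν for J = 6.985/1 = 6.985
Smallest n/ν is T → limiting reagent.
n(R) = (3/3) × 17.70 = 17.70 mol

17.7 mol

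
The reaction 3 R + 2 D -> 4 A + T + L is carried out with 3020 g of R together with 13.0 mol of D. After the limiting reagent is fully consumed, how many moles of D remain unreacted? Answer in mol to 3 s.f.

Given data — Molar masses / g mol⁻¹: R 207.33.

n(R) = 3020 / 207.33 = 14.57 mol
n(D) = 13.00 mol
n/ν → R: 4.857, D: 6.500; R is limiting.
D consumed = (2/3) × 14.57 = 9.713 mol
D remaining = 13.00 − 9.713 = 3.287 mol

3.29 mol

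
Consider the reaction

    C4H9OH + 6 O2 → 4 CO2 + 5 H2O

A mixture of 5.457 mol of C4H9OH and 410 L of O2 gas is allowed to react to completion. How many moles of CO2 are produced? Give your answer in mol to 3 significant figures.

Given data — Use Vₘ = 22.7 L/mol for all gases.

12.0 mol

n(C4H9OH) = 5.457 mol
n(O2) = 410.0 / 22.7 = 18.06 mol
n/ν for C4H9OH = 5.457/1 = 5.457
n/ν for O2 = 18.06/6 = 3.010
Smallest n/ν is O2 → limiting reagent.
n(CO2) = (4/6) × 18.06 = 12.04 mol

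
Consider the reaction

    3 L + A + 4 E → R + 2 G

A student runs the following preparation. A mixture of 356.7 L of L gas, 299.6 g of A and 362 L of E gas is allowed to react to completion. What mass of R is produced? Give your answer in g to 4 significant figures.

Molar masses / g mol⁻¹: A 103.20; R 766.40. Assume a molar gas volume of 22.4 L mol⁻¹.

2225 g

n(L) = 356.7 / 22.4 = 15.92 mol
n(A) = 299.6 / 103.20 = 2.903 mol
n(E) = 362.0 / 22.4 = 16.16 mol
n/ν for L = 15.92/3 = 5.307
n/ν for A = 2.903/1 = 2.903
n/ν for E = 16.16/4 = 4.040
Smallest n/ν is A → limiting reagent.
n(R) = (1/1) × 2.903 = 2.903 mol
mass = 2.903 × 766.40 = 2225 g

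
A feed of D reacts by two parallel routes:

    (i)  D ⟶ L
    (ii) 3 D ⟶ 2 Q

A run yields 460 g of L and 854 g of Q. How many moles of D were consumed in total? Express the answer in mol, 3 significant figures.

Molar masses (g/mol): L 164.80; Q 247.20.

n(L) = 460 / 164.80 = 2.791 mol
n(Q) = 854 / 247.20 = 3.455 mol
n(D) via (i) = (1/1)×2.791 = 2.791 mol
n(D) via (ii) = (3/2)×3.455 = 5.183 mol
total n(D) = 2.791 + 5.183 = 7.974 mol

7.97 mol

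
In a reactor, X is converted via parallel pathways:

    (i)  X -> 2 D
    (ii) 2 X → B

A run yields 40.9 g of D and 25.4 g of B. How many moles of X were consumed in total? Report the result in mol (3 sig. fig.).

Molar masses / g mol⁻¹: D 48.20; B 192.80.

0.688 mol

n(D) = 40.9 / 48.20 = 0.8485 mol
n(B) = 25.4 / 192.80 = 0.1317 mol
n(X) via (i) = (1/2)×0.8485 = 0.4243 mol
n(X) via (ii) = (2/1)×0.1317 = 0.2634 mol
total n(X) = 0.4243 + 0.2634 = 0.6877 mol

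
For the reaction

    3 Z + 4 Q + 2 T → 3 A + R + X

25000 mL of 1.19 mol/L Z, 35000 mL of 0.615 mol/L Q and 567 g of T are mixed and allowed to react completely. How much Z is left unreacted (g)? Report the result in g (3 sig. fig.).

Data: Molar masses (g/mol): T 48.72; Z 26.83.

n(Z) = 1.19 × 25000/1000 = 29.75 mol
n(Q) = 0.615 × 35000/1000 = 21.53 mol
n(T) = 567.0 / 48.72 = 11.64 mol
n/ν for Z = 29.75/3 = 9.917
n/ν for Q = 21.53/4 = 5.383
n/ν for T = 11.64/2 = 5.820
Smallest n/ν is Q → limiting reagent.
Z consumed = (3/4) × 21.53 = 16.15 mol
Z remaining = 29.75 − 16.15 = 13.60 mol
mass = 13.60 × 26.83 = 364.9 g

365 g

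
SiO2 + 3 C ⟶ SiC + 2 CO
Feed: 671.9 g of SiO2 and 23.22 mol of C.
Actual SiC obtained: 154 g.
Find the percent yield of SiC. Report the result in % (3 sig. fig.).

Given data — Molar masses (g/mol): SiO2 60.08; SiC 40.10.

49.6 %

n(SiO2) = 671.9 / 60.08 = 11.18 mol
n(C) = 23.22 mol
n/ν → SiO2: 11.18, C: 7.740; C is limiting.
theoretical n(SiC) = (1/3) × 23.22 = 7.740 mol → 310.4 g
% yield = 154 / 310.4 × 100 = 49.61 %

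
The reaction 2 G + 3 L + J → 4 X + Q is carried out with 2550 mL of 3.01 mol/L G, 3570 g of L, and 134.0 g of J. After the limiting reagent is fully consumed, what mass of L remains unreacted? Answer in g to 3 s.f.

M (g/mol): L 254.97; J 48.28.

n(G) = 3.01 × 2550/1000 = 7.676 mol
n(L) = 3570 / 254.97 = 14.00 mol
n(J) = 134.0 / 48.28 = 2.775 mol
n/ν → G: 3.838, L: 4.667, J: 2.775; J is limiting.
L consumed = (3/1) × 2.775 = 8.325 mol
L remaining = 14.00 − 8.325 = 5.675 mol
mass = 5.675 × 254.97 = 1447 g

1450 g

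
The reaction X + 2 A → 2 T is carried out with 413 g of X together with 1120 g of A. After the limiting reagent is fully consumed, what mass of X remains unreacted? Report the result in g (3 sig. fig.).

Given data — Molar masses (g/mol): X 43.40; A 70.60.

68.8 g

n(X) = 413.0 / 43.40 = 9.516 mol
n(A) = 1120 / 70.60 = 15.86 mol
n/ν for X = 9.516/1 = 9.516
n/ν for A = 15.86/2 = 7.930
Smallest n/ν is A → limiting reagent.
X consumed = (1/2) × 15.86 = 7.930 mol
X remaining = 9.516 − 7.930 = 1.586 mol
mass = 1.586 × 43.40 = 68.83 g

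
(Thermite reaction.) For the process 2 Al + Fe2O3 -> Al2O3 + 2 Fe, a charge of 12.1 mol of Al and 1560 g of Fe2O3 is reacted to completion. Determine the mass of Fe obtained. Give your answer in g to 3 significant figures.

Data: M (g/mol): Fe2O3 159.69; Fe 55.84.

676 g

n(Al) = 12.10 mol
n(Fe2O3) = 1560 / 159.69 = 9.769 mol
n/ν for Al = 12.10/2 = 6.050
n/ν for Fe2O3 = 9.769/1 = 9.769
Smallest n/ν is Al → limiting reagent.
n(Fe) = (2/2) × 12.10 = 12.10 mol
mass = 12.10 × 55.84 = 675.7 g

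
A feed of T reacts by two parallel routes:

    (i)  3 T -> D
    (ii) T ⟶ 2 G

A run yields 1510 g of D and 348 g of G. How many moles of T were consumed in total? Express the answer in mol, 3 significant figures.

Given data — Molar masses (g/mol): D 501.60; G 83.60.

11.1 mol

n(D) = 1510 / 501.60 = 3.010 mol
n(G) = 348 / 83.60 = 4.163 mol
n(T) via (i) = (3/1)×3.010 = 9.030 mol
n(T) via (ii) = (1/2)×4.163 = 2.082 mol
total n(T) = 9.030 + 2.082 = 11.11 mol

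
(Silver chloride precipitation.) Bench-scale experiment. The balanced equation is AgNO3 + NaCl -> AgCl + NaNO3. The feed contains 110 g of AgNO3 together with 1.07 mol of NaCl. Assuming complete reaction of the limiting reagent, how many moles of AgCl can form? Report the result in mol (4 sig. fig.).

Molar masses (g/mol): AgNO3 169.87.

n(AgNO3) = 110.0 / 169.87 = 0.6476 mol
n(NaCl) = 1.070 mol
n/ν for AgNO3 = 0.6476/1 = 0.6476
n/ν for NaCl = 1.070/1 = 1.070
Smallest n/ν is AgNO3 → limiting reagent.
n(AgCl) = (1/1) × 0.6476 = 0.6476 mol

0.6476 mol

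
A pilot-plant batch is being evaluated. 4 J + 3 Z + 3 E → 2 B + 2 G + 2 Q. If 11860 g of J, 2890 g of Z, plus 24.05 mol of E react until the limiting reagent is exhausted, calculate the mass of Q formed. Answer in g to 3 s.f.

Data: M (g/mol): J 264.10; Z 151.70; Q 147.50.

n(J) = 11860 / 264.10 = 44.91 mol
n(Z) = 2890 / 151.70 = 19.05 mol
n(E) = 24.05 mol
n/ν → J: 11.23, Z: 6.350, E: 8.017; Z is limiting.
n(Q) = (2/3) × 19.05 = 12.70 mol
mass = 12.70 × 147.50 = 1873 g

1870 g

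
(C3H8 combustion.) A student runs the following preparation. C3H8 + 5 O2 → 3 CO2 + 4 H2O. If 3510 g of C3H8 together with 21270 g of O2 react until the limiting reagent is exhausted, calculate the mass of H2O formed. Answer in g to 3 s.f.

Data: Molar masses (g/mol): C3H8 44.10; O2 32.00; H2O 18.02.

n(C3H8) = 3510 / 44.10 = 79.59 mol
n(O2) = 21270 / 32.00 = 664.7 mol
n/ν for C3H8 = 79.59/1 = 79.59
n/ν for O2 = 664.7/5 = 132.9
Smallest n/ν is C3H8 → limiting reagent.
n(H2O) = (4/1) × 79.59 = 318.4 mol
mass = 318.4 × 18.02 = 5738 g

5740 g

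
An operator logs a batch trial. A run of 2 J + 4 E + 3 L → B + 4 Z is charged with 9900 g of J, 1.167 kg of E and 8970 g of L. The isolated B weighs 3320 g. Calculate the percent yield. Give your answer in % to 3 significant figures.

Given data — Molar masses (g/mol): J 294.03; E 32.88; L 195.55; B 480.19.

n(J) = 9900 / 294.03 = 33.67 mol
n(E) = 1.167×1000 / 32.88 = 35.49 mol
n(L) = 8970 / 195.55 = 45.87 mol
n/ν → J: 16.84, E: 8.873, L: 15.29; E is limiting.
theoretical n(B) = (1/4) × 35.49 = 8.873 mol → 4261 g
% yield = 3320 / 4261 × 100 = 77.92 %

77.9 %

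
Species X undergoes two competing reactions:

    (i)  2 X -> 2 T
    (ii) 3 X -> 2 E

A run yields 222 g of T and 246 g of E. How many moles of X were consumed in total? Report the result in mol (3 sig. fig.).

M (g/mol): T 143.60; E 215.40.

3.26 mol

n(T) = 222 / 143.60 = 1.546 mol
n(E) = 246 / 215.40 = 1.142 mol
n(X) via (i) = (2/2)×1.546 = 1.546 mol
n(X) via (ii) = (3/2)×1.142 = 1.713 mol
total n(X) = 1.546 + 1.713 = 3.259 mol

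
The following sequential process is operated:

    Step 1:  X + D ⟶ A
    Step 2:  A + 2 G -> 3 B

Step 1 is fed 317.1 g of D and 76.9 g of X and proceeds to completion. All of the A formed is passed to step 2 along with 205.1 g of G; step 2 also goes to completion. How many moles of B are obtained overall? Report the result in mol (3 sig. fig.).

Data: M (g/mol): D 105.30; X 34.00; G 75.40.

Step 1:
n(D) = 317.1 / 105.30 = 3.011 mol
n(X) = 76.90 / 34.00 = 2.262 mol
n/ν → D: 3.011, X: 2.262; X is limiting.
n(A) produced = (1/1) × 2.262 = 2.262 mol
Step 2:
n(A) available = 2.262 mol
n(G) = 205.1 / 75.40 = 2.720 mol
n/ν → A: 2.262, G: 1.360; G is limiting.
n(B) = (3/2) × 2.720 = 4.080 mol

4.08 mol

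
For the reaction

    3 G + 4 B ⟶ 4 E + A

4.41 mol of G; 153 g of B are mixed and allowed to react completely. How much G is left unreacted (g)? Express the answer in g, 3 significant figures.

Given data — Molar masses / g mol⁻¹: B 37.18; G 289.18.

n(G) = 4.410 mol
n(B) = 153.0 / 37.18 = 4.115 mol
n/ν for G = 4.410/3 = 1.470
n/ν for B = 4.115/4 = 1.029
Smallest n/ν is B → limiting reagent.
G consumed = (3/4) × 4.115 = 3.086 mol
G remaining = 4.410 − 3.086 = 1.324 mol
mass = 1.324 × 289.18 = 382.9 g

383 g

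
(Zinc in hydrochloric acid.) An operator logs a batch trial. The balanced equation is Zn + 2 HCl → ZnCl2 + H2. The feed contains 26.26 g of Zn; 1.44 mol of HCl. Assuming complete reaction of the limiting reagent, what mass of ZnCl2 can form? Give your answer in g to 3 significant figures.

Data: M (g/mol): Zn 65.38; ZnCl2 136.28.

54.7 g

n(Zn) = 26.26 / 65.38 = 0.4017 mol
n(HCl) = 1.440 mol
n/ν for Zn = 0.4017/1 = 0.4017
n/ν for HCl = 1.440/2 = 0.7200
Smallest n/ν is Zn → limiting reagent.
n(ZnCl2) = (1/1) × 0.4017 = 0.4017 mol
mass = 0.4017 × 136.28 = 54.74 g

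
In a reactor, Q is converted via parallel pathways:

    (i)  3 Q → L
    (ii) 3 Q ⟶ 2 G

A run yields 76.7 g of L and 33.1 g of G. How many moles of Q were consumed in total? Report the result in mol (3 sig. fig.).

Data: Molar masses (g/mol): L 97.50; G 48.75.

3.38 mol

n(L) = 76.7 / 97.50 = 0.7867 mol
n(G) = 33.1 / 48.75 = 0.6790 mol
n(Q) via (i) = (3/1)×0.7867 = 2.360 mol
n(Q) via (ii) = (3/2)×0.6790 = 1.019 mol
total n(Q) = 2.360 + 1.019 = 3.379 mol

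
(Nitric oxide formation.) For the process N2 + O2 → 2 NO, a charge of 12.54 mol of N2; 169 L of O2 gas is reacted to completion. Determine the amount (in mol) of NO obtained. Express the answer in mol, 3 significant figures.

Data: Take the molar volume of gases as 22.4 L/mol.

15.1 mol

n(N2) = 12.54 mol
n(O2) = 169.0 / 22.4 = 7.545 mol
n/ν for N2 = 12.54/1 = 12.54
n/ν for O2 = 7.545/1 = 7.545
Smallest n/ν is O2 → limiting reagent.
n(NO) = (2/1) × 7.545 = 15.09 mol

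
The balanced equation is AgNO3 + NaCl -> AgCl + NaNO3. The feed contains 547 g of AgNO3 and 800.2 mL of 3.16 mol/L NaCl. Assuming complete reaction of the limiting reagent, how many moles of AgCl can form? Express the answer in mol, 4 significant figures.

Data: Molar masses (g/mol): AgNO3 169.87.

2.529 mol

n(AgNO3) = 547.0 / 169.87 = 3.220 mol
n(NaCl) = 3.16 × 800.2/1000 = 2.529 mol
n/ν for AgNO3 = 3.220/1 = 3.220
n/ν for NaCl = 2.529/1 = 2.529
Smallest n/ν is NaCl → limiting reagent.
n(AgCl) = (1/1) × 2.529 = 2.529 mol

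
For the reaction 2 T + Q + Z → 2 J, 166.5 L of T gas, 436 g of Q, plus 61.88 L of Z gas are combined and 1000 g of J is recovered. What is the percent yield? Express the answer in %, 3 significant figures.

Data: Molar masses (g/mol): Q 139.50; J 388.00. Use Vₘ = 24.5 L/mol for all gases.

51.0 %

n(T) = 166.5 / 24.5 = 6.796 mol
n(Q) = 436.0 / 139.50 = 3.125 mol
n(Z) = 61.88 / 24.5 = 2.526 mol
n/ν for T = 6.796/2 = 3.398
n/ν for Q = 3.125/1 = 3.125
n/ν for Z = 2.526/1 = 2.526
Smallest n/ν is Z → limiting reagent.
theoretical n(J) = (2/1) × 2.526 = 5.052 mol → 1960 g
% yield = 1000 / 1960 × 100 = 51.02 %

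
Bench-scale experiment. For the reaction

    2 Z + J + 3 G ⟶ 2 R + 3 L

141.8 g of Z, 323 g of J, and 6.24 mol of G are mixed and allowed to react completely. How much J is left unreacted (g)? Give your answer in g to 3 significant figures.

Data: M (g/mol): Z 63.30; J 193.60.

106 g

n(Z) = 141.8 / 63.30 = 2.240 mol
n(J) = 323.0 / 193.60 = 1.668 mol
n(G) = 6.240 mol
n/ν for Z = 2.240/2 = 1.120
n/ν for J = 1.668/1 = 1.668
n/ν for G = 6.240/3 = 2.080
Smallest n/ν is Z → limiting reagent.
J consumed = (1/2) × 2.240 = 1.120 mol
J remaining = 1.668 − 1.120 = 0.5480 mol
mass = 0.5480 × 193.60 = 106.1 g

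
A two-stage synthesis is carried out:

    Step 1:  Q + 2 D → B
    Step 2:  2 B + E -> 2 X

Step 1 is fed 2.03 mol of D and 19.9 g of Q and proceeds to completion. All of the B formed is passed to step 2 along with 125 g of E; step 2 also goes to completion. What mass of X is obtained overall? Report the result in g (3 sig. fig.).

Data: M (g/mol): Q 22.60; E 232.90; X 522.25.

Step 1:
n(D) = 2.030 mol
n(Q) = 19.90 / 22.60 = 0.8805 mol
n/ν → D: 1.015, Q: 0.8805; Q is limiting.
n(B) produced = (1/1) × 0.8805 = 0.8805 mol
Step 2:
n(B) available = 0.8805 mol
n(E) = 125.0 / 232.90 = 0.5367 mol
n/ν → B: 0.4403, E: 0.5367; B is limiting.
n(X) = (2/2) × 0.8805 = 0.8805 mol
mass = 0.8805 × 522.25 = 459.8 g

460 g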